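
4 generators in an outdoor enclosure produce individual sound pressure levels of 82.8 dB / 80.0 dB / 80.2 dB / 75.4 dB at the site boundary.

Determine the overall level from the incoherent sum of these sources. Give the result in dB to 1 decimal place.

Converting to relative power and adding: 10^(82.8/10) + 10^(80.0/10) + 10^(80.2/10) + 10^(75.4/10) = 4.299e+08.
Combined level = 10 log₁₀(4.299e+08) = 86.3 dB.

86.3 dB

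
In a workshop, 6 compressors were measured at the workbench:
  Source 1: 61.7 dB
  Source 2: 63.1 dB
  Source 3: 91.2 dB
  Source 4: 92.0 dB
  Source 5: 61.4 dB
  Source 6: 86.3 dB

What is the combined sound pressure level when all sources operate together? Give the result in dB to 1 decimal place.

95.2 dB

Σ 10^(Lᵢ/10) = 3.335e+09.
L_total = 10·log₁₀(3.335e+09) = 95.2 dB.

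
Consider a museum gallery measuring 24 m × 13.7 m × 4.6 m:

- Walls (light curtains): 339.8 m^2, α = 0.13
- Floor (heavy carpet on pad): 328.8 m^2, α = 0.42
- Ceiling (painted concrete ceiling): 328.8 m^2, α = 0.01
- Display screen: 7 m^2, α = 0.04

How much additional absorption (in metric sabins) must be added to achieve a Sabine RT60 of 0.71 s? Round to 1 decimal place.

157.1 sabins

Summing Sᵢαᵢ: 44.174 + 138.096 + 3.288 + 0.280 → A₁ = 185.838 sabins.
Target A₂ = 0.161·1512.48/0.71 = 342.971 sabins (V = 1512.48 m³).
Additional absorption ΔA = 342.971 − 185.838 = 157.1 sabins.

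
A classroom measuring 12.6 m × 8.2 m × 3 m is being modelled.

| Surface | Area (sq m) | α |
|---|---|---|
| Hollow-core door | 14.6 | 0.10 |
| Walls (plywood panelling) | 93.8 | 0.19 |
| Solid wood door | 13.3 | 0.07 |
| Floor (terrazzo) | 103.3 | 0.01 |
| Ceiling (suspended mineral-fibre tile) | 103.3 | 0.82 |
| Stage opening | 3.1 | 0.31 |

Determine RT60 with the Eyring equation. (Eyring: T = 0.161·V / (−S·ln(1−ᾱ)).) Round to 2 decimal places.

S = Σ Sᵢ = 331.4 sq m.
Absorption A = 14.6×0.10 + 93.8×0.19 + 13.3×0.07 + 103.3×0.01 + 103.3×0.82 + 3.1×0.31 = 106.913 sabins.
Mean coefficient ᾱ = A/S = 0.3226.
Eyring denominator: −S ln(1−ᾱ) = 129.078.
V = 12.6 × 8.2 × 3 = 309.96 m³.
RT60 = 0.161 × 309.96 / 129.078 = 0.39 s.

0.39 s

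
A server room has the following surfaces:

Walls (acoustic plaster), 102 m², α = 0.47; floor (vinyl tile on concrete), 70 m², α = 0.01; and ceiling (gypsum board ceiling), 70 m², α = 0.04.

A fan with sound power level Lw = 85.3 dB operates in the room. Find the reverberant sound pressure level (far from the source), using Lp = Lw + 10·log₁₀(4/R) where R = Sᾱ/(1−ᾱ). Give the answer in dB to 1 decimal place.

73.2 dB

Σ(Sᵢαᵢ) = 102×0.47 + 70×0.01 + 70×0.04 = 51.440; total area S = 242.0 m².
ᾱ = 0.2126, so room constant R = A/(1−ᾱ) = 65.329 m².
Lp = Lw + 10 log₁₀(4/R) = 85.3 -12.13 = 73.2 dB.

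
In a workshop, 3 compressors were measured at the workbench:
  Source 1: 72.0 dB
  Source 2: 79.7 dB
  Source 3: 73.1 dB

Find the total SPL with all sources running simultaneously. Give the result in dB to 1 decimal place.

81.1 dB

Converting to relative power and adding: 10^(72.0/10) + 10^(79.7/10) + 10^(73.1/10) = 1.296e+08.
Combined level = 10 log₁₀(1.296e+08) = 81.1 dB.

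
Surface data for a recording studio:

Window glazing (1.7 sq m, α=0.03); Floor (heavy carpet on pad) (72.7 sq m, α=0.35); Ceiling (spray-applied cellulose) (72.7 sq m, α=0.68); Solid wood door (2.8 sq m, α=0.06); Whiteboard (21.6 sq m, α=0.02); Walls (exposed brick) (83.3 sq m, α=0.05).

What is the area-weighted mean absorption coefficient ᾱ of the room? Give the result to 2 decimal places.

S = Σ Sᵢ = 1.7 + 72.7 + 72.7 + 2.8 + 21.6 + 83.3 = 254.8 sq m.
Weighted sum Σ Sα = 79.697.
ᾱ = 79.697 / 254.8 = 0.31.

0.31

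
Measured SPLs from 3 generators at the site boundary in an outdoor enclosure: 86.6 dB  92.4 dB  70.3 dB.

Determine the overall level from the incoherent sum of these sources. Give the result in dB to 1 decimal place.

93.4 dB

Sum in the linear (power) domain: Σ 10^(Lᵢ/10) = 10^(86.6/10) + 10^(92.4/10) + 10^(70.3/10) = 2.206e+09.
Back to dB: 10·log₁₀ Σ = 93.4 dB.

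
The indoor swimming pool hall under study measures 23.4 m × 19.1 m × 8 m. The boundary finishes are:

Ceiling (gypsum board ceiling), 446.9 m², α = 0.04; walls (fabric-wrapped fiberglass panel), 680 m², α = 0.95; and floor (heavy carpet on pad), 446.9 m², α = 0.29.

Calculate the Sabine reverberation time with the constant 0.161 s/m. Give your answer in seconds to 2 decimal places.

Summing Sᵢαᵢ: 17.876 + 646.000 + 129.601 → A = 793.477 sabins.
Volume V = 23.4 × 19.1 × 8 = 3575.52 m³.
Sabine: RT60 = 0.161 × 3575.52 / 793.477 = 0.73 s.

0.73 seconds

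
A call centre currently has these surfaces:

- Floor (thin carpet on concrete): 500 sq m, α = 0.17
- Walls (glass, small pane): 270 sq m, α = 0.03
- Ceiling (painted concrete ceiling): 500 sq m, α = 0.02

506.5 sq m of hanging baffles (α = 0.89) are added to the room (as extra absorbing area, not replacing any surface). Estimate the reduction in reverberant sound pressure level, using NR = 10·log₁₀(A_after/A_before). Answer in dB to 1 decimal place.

7.3 dB

Total absorption A_before = 500·0.17 + 270·0.03 + 500·0.02
  = 85.000 + 8.100 + 10.000 = 103.100 sq m sabins.
Treatment contributes 506.5·0.89 = 450.785 sabins.
A_after = 103.100 + 450.785 = 553.885 sabins.
NR = 10·log₁₀(553.885/103.100) = 7.3 dB.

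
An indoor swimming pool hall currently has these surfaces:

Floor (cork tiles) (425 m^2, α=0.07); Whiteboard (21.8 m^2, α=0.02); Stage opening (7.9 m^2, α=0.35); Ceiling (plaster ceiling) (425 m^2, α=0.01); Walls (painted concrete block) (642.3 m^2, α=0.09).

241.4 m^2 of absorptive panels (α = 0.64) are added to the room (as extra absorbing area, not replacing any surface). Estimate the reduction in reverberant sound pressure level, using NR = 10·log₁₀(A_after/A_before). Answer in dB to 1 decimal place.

4.2 dB

Total absorption A_before = 425×0.07 + 21.8×0.02 + 7.9×0.35 + 425×0.01 + 642.3×0.09
  = 29.750 + 0.436 + 2.765 + 4.250 + 57.807 = 95.008 m^2 sabins.
Added absorption = 241.4 × 0.64 = 154.496 sabins.
A_after = 95.008 + 154.496 = 249.504 sabins.
Reduction = 10 log₁₀(A_after/A_before) = 10 log₁₀(2.6261) = 4.2 dB.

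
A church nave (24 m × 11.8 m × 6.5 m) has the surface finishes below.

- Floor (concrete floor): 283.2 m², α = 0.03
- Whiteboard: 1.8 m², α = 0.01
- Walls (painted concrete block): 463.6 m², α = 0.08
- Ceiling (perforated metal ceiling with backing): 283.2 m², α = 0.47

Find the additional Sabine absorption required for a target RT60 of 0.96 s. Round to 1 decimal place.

130.0 sabins

Equivalent absorption area: A₁ = 283.2×0.03 + 1.8×0.01 + 463.6×0.08 + 283.2×0.47 = 178.706 m².
V = 1840.8 m³. Required absorption A₂ = 0.161 × 1840.8 / 0.96 = 308.718 sabins.
Shortfall: 308.718 − 178.706 = 130.0 sabins.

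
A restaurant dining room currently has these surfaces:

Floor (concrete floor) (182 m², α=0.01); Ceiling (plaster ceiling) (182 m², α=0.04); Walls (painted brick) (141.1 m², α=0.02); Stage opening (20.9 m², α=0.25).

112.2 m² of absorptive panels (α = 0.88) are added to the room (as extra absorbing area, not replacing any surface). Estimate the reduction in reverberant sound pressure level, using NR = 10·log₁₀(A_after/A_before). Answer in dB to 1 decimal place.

8.3 dB

A_before = Σ Sᵢαᵢ = 182*0.01 + 182*0.04 + 141.1*0.02 + 20.9*0.25 = 17.147 sabins.
Added absorption = 112.2 × 0.88 = 98.736 sabins.
New total A_after = 115.883 sabins.
NR = 10·log₁₀(115.883/17.147) = 8.3 dB.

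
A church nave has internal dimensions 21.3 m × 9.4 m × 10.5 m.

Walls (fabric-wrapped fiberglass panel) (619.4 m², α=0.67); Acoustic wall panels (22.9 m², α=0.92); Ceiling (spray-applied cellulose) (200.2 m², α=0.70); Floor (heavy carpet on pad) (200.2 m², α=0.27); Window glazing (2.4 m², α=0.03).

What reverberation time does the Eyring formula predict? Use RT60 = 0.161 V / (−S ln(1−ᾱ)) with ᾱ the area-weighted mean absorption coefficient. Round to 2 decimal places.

S = Σ Sᵢ = 1045.1 m².
Absorption A = 619.4·0.67 + 22.9·0.92 + 200.2·0.70 + 200.2·0.27 + 2.4·0.03 = 630.332 sabins.
Mean coefficient ᾱ = A/S = 0.6031.
Eyring denominator: −S ln(1−ᾱ) = 965.747.
V = 21.3 × 9.4 × 10.5 = 2102.31 m³.
RT60 = 0.161 × 2102.31 / 965.747 = 0.35 s.

0.35 seconds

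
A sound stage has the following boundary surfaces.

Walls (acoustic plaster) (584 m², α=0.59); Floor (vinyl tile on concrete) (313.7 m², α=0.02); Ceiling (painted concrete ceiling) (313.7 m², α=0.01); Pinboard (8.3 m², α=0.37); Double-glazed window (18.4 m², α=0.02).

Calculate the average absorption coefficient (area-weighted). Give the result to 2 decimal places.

0.29

Total surface area S = 1238.1 m².
A = 584×0.59 + 313.7×0.02 + 313.7×0.01 + 8.3×0.37 + 18.4×0.02 = 357.410 sabins.
ᾱ = A/S = 0.29.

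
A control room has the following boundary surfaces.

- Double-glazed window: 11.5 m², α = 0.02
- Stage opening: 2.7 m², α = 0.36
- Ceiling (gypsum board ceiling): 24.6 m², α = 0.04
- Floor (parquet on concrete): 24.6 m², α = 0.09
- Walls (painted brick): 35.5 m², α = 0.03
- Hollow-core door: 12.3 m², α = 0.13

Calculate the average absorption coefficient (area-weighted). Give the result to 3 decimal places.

0.064

S = Σ Sᵢ = 11.5 + 2.7 + 24.6 + 24.6 + 35.5 + 12.3 = 111.2 m².
Σ(Sᵢαᵢ) = 11.5×0.02 + 2.7×0.36 + 24.6×0.04 + 24.6×0.09 + 35.5×0.03 + 12.3×0.13 = 7.064.
ᾱ = 7.064 / 111.2 = 0.064.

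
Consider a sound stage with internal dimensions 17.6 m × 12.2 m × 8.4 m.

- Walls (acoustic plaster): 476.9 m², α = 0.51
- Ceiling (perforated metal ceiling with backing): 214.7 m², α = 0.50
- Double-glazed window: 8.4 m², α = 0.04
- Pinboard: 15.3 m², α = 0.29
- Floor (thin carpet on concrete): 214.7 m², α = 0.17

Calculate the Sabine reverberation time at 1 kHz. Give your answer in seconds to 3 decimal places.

A = Σ Sᵢαᵢ = 476.9×0.51 + 214.7×0.50 + 8.4×0.04 + 15.3×0.29 + 214.7×0.17 = 391.841 sabins.
Room volume: 1803.648 m³.
Sabine: RT60 = 0.161 × 1803.648 / 391.841 = 0.741 s.

0.741 seconds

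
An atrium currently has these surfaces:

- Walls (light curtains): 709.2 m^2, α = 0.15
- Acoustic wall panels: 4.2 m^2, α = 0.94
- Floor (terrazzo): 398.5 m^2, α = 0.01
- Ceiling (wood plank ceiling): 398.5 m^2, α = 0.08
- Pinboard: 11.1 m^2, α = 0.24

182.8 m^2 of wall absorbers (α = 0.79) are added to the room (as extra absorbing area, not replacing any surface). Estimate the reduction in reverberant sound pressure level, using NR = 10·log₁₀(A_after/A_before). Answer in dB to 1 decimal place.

Total absorption A_before = 709.2·0.15 + 4.2·0.94 + 398.5·0.01 + 398.5·0.08 + 11.1·0.24
  = 106.380 + 3.948 + 3.985 + 31.880 + 2.664 = 148.857 m^2 sabins.
Added absorption = 182.8 × 0.79 = 144.412 sabins.
A_after = 148.857 + 144.412 = 293.269 sabins.
NR = 10·log₁₀(293.269/148.857) = 2.9 dB.

2.9 dB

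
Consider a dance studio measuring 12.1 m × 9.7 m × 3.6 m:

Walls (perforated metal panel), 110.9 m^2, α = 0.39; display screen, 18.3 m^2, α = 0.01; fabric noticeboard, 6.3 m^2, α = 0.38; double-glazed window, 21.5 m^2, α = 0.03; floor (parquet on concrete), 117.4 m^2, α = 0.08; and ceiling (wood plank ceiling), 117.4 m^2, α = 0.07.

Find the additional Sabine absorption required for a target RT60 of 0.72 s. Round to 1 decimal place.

Total absorption A₁ = 110.9×0.39 + 18.3×0.01 + 6.3×0.38 + 21.5×0.03 + 117.4×0.08 + 117.4×0.07
  = 43.251 + 0.183 + 2.394 + 0.645 + 9.392 + 8.218 = 64.083 m^2 sabins.
Target A₂ = 0.161·422.532/0.72 = 94.483 sabins (V = 422.532 m³).
ΔA = A₂ − A₁ = 94.483 − 64.083 = 30.4 sabins.

30.4 sabins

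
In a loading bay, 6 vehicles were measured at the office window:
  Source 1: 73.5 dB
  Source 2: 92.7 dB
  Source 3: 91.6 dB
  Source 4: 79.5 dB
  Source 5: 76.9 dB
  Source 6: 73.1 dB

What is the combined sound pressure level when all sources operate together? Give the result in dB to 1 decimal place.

Sum in the linear (power) domain: Σ 10^(Lᵢ/10) = 10^(73.5/10) + 10^(92.7/10) + 10^(91.6/10) + 10^(79.5/10) + 10^(76.9/10) + 10^(73.1/10) = 3.488e+09.
Combined level = 10 log₁₀(3.488e+09) = 95.4 dB.

95.4 dB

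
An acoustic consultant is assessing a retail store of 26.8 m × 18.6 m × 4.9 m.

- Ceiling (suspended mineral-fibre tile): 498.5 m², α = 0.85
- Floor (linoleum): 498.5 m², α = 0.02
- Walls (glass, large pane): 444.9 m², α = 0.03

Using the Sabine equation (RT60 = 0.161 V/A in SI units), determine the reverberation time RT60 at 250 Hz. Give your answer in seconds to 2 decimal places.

Total absorption A = 498.5*0.85 + 498.5*0.02 + 444.9*0.03
  = 423.725 + 9.970 + 13.347 = 447.042 m² sabins.
Room volume: 2442.552 m³.
T = 0.161 V/A = 0.161·2442.552/447.042 = 0.88 s.

0.88 seconds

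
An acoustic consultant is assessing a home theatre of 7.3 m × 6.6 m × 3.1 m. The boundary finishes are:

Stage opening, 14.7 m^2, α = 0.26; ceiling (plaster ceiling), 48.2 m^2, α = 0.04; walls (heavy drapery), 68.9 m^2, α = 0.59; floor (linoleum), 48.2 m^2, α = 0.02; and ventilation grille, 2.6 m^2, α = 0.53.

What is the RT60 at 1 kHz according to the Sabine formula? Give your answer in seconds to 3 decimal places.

Total absorption A = 14.7*0.26 + 48.2*0.04 + 68.9*0.59 + 48.2*0.02 + 2.6*0.53
  = 3.822 + 1.928 + 40.651 + 0.964 + 1.378 = 48.743 m^2 sabins.
Room volume: 149.358 m³.
RT60 = 0.161 · V / A = 0.161 × 149.358 / 48.743 = 0.493 s.

0.493 sec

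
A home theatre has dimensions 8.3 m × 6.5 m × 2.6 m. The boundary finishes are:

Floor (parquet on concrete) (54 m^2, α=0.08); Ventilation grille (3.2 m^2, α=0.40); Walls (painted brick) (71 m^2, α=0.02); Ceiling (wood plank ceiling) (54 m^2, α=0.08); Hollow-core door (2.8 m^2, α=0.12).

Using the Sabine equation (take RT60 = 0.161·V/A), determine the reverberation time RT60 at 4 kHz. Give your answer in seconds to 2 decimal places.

1.93 s

A = Σ Sᵢαᵢ = 54·0.08 + 3.2·0.40 + 71·0.02 + 54·0.08 + 2.8·0.12 = 11.676 sabins.
V = 8.3·6.5·2.6 = 140.27 m³.
Sabine: RT60 = 0.161 × 140.27 / 11.676 = 1.93 s.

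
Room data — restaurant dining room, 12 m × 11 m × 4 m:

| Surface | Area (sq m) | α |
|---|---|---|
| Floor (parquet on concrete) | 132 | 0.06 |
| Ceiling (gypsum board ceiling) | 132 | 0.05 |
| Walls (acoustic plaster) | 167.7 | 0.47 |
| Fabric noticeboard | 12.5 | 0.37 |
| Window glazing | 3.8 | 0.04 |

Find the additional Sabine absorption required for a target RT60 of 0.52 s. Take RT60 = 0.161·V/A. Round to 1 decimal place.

65.4 sabins

Summing Sᵢαᵢ: 7.920 + 6.600 + 78.819 + 4.625 + 0.152 → A₁ = 98.116 sabins.
Target A₂ = 0.161·528/0.52 = 163.477 sabins (V = 528 m³).
Additional absorption ΔA = 163.477 − 98.116 = 65.4 sabins.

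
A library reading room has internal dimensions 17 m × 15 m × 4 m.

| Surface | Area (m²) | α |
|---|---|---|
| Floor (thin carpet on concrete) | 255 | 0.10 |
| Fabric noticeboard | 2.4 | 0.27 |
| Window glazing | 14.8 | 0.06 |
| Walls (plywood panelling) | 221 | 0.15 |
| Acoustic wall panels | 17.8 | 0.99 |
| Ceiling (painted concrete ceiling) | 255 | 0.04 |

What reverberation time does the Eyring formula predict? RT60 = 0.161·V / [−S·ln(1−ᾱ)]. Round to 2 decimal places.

S = Σ Sᵢ = 766.0 m².
Σ(Sᵢαᵢ) = 255·0.10 + 2.4·0.27 + 14.8·0.06 + 221·0.15 + 17.8·0.99 + 255·0.04 = 88.008.
Mean coefficient ᾱ = A/S = 0.1149.
−S·ln(1−ᾱ) = −766.0 × ln(1 − 0.1149) = 93.494.
V = 17 × 15 × 4 = 1020 m³.
T = 0.161·V/[−S·ln(1−ᾱ)] = 0.161·1020/93.494 = 1.76 s.

1.76 sec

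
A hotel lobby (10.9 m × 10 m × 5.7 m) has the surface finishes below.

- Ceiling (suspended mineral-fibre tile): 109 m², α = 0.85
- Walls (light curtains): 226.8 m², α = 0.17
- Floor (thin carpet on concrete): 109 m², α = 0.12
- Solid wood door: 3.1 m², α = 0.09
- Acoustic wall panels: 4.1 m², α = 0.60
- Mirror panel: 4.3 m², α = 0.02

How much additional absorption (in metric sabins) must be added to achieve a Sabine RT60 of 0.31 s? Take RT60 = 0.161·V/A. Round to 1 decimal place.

175.6 sabins

Summing Sᵢαᵢ: 92.650 + 38.556 + 13.080 + 0.279 + 2.460 + 0.086 → A₁ = 147.111 sabins.
Target A₂ = 0.161·621.3/0.31 = 322.675 sabins (V = 621.3 m³).
Additional absorption ΔA = 322.675 − 147.111 = 175.6 sabins.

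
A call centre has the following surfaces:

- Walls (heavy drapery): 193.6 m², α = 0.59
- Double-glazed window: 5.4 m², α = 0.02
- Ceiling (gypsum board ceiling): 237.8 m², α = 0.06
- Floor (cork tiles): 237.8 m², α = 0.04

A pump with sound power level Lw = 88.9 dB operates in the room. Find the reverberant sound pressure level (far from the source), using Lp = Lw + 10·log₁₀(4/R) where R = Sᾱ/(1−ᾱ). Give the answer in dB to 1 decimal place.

Σ(Sᵢαᵢ) = 193.6×0.59 + 5.4×0.02 + 237.8×0.06 + 237.8×0.04 = 138.112; total area S = 674.6 m².
ᾱ = 0.2047, so room constant R = A/(1−ᾱ) = 173.660 m².
Lp = 88.9 + 10·log₁₀(4/173.660) = 88.9 + (-16.38) = 72.5 dB.

72.5 dB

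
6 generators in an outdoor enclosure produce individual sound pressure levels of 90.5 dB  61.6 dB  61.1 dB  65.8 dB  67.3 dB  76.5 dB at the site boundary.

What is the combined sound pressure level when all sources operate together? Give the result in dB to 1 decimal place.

Σ 10^(Lᵢ/10) = 1.179e+09.
L_total = 10·log₁₀(1.179e+09) = 90.7 dB.

90.7 dB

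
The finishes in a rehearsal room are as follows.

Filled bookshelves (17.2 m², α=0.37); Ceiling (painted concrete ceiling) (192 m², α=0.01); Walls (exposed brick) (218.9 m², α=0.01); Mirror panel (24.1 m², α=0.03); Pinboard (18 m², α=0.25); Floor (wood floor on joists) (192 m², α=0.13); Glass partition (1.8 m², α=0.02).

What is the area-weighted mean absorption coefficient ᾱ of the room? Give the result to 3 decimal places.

Total surface area S = 664.0 m².
Σ(Sᵢαᵢ) = 17.2·0.37 + 192·0.01 + 218.9·0.01 + 24.1·0.03 + 18·0.25 + 192·0.13 + 1.8·0.02 = 40.692.
ᾱ = A/S = 0.061.

0.061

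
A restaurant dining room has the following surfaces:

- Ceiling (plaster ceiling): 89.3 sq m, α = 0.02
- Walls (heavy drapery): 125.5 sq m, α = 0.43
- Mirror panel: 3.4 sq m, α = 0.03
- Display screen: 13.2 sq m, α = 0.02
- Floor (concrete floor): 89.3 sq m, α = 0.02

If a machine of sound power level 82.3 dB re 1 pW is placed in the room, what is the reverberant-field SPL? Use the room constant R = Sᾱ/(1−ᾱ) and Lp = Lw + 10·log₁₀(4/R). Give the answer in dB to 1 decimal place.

69.8 dB

A = 57.903 sabins; S = 320.7 sq m.
ᾱ = 57.903/320.7 = 0.1806; R = Sᾱ/(1−ᾱ) = 57.903/(1−0.1806) = 70.665 sq m.
Lp = 82.3 + 10·log₁₀(4/70.665) = 82.3 + (-12.47) = 69.8 dB.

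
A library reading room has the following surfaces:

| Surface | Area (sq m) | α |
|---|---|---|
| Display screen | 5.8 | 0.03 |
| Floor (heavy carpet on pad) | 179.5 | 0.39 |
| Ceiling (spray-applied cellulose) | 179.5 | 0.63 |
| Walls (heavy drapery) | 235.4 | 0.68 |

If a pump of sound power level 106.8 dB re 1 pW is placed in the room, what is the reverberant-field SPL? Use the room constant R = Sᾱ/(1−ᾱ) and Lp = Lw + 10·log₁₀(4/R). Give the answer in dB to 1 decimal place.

A = 343.336 sabins; S = 600.2 sq m.
ᾱ = 0.5720, so room constant R = A/(1−ᾱ) = 802.187 sq m.
Lp = 106.8 + 10·log₁₀(4/802.187) = 106.8 + (-23.02) = 83.8 dB.

83.8 dB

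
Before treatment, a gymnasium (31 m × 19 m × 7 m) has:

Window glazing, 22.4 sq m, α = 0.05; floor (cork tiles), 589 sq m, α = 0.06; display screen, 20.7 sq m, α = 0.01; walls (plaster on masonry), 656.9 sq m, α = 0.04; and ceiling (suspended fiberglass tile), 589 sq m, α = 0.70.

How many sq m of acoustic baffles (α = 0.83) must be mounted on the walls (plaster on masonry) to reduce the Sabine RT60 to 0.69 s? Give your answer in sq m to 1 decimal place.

616.2

Equivalent absorption area: A₁ = 22.4·0.05 + 589·0.06 + 20.7·0.01 + 656.9·0.04 + 589·0.70 = 475.243 sq m.
Required A₂ = 0.161·4123/0.69 = 962.033 sabins.
Absorption to add: 962.033 − 475.243 = 486.790 sabins.
Net gain per sq m: Δα = 0.83 − 0.04 = 0.79.
Area = ΔA/Δα = 486.790/0.79 = 616.2 sq m.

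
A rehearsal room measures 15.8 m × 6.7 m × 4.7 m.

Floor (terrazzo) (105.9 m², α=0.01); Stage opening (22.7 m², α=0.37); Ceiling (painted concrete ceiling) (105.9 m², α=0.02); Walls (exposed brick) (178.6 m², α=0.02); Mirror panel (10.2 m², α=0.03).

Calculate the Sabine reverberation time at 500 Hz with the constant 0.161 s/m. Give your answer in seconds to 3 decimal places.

5.183 s

Total absorption A = 105.9×0.01 + 22.7×0.37 + 105.9×0.02 + 178.6×0.02 + 10.2×0.03
  = 1.059 + 8.399 + 2.118 + 3.572 + 0.306 = 15.454 m² sabins.
V = 15.8·6.7·4.7 = 497.542 m³.
RT60 = 0.161 · V / A = 0.161 × 497.542 / 15.454 = 5.183 s.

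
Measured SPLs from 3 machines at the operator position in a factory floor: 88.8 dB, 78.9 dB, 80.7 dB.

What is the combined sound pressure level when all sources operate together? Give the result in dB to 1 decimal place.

Sum in the linear (power) domain: Σ 10^(Lᵢ/10) = 10^(88.8/10) + 10^(78.9/10) + 10^(80.7/10) = 9.537e+08.
L_total = 10·log₁₀(9.537e+08) = 89.8 dB.

89.8 dB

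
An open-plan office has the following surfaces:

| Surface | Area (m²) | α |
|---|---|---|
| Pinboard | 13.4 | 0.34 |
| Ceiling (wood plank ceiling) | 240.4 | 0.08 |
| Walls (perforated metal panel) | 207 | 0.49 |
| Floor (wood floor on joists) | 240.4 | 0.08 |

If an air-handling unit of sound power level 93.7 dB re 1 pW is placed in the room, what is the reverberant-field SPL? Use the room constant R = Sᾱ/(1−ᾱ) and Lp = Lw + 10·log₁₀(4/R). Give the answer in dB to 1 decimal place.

Σ(Sᵢαᵢ) = 13.4×0.34 + 240.4×0.08 + 207×0.49 + 240.4×0.08 = 144.450; total area S = 701.2 m².
ᾱ = 0.2060, so room constant R = A/(1−ᾱ) = 181.927 m².
Lp = Lw + 10 log₁₀(4/R) = 93.7 -16.58 = 77.1 dB.

77.1 dB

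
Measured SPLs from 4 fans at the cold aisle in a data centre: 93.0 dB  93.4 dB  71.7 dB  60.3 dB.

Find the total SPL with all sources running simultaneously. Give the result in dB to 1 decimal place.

Sum in the linear (power) domain: Σ 10^(Lᵢ/10) = 10^(93.0/10) + 10^(93.4/10) + 10^(71.7/10) + 10^(60.3/10) = 4.199e+09.
L_total = 10·log₁₀(4.199e+09) = 96.2 dB.

96.2 dB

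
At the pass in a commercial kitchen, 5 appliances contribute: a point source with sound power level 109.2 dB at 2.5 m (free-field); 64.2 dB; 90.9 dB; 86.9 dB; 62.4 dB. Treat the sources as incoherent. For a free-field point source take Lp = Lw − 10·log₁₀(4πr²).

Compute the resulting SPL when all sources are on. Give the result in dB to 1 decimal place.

94.4 dB

Source at 2.5 m: Lp = 109.2 − 10·log₁₀(4π·2.5²) = 109.2 − 10·log₁₀(78.540) = 90.2 dB.
Sum in the linear (power) domain: Σ 10^(Lᵢ/10) = 10^(90.2/10) + 10^(64.2/10) + 10^(90.9/10) + 10^(86.9/10) + 10^(62.4/10) = 2.772e+09.
L_total = 10·log₁₀(2.772e+09) = 94.4 dB.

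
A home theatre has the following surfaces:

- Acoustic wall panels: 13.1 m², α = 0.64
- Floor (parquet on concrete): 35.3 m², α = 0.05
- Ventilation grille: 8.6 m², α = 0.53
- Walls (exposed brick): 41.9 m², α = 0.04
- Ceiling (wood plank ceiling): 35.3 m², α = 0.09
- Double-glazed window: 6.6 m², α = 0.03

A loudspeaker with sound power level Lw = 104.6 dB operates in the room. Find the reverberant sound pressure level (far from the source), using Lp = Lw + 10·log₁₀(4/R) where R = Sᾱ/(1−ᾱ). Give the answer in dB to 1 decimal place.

Σ(Sᵢαᵢ) = 13.1×0.64 + 35.3×0.05 + 8.6×0.53 + 41.9×0.04 + 35.3×0.09 + 6.6×0.03 = 19.758; total area S = 140.8 m².
ᾱ = 0.1403, so room constant R = A/(1−ᾱ) = 22.982 m².
Lp = Lw + 10 log₁₀(4/R) = 104.6 -7.59 = 97.0 dB.

97.0 dB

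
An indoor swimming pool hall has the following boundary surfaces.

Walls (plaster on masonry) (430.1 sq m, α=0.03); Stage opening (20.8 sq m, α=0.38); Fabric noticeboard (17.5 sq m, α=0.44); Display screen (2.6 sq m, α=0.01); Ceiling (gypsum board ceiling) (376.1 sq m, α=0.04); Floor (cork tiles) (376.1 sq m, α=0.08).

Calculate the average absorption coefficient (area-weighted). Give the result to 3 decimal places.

Total surface area S = 1223.2 sq m.
Σ(Sᵢαᵢ) = 430.1×0.03 + 20.8×0.38 + 17.5×0.44 + 2.6×0.01 + 376.1×0.04 + 376.1×0.08 = 73.665.
ᾱ = A/S = 0.060.

0.060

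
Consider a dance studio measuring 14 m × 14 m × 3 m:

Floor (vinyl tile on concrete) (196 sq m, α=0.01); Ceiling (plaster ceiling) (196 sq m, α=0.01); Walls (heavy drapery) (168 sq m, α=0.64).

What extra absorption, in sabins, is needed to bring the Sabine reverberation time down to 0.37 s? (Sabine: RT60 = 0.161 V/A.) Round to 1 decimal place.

A₁ = Σ Sᵢαᵢ = 196*0.01 + 196*0.01 + 168*0.64 = 111.440 sabins.
For T = 0.37 s, need A₂ = 0.161·V/T = 0.161·588/0.37 = 255.859 sabins.
Shortfall: 255.859 − 111.440 = 144.4 sabins.

144.4 sabins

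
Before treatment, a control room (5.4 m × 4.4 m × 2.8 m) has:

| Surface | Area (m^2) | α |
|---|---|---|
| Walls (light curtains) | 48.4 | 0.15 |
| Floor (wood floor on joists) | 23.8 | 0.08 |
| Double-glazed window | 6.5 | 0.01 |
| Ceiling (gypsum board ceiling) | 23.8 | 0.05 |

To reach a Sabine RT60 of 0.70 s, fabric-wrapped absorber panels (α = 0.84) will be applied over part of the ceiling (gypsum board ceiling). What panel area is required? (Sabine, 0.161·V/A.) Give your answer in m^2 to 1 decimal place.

Equivalent absorption area: A₁ = 48.4·0.15 + 23.8·0.08 + 6.5·0.01 + 23.8·0.05 = 10.419 m^2.
V = 66.528 m³. Target absorption A₂ = 0.161 × 66.528 / 0.70 = 15.301 sabins.
Absorption to add: 15.301 − 10.419 = 4.882 sabins.
Each m^2 of panel replacing the ceiling (gypsum board ceiling) adds (0.84 − 0.05) = 0.79 sabins.
Panel area = 4.882 / 0.79 = 6.2 m^2.

6.2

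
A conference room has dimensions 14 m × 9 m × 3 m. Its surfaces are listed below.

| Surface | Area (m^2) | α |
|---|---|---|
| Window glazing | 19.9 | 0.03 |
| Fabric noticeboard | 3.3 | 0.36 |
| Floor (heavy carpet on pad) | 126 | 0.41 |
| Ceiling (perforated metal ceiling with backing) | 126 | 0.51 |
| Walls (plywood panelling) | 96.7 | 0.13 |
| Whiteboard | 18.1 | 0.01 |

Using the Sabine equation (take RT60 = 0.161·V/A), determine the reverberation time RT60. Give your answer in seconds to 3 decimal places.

Equivalent absorption area: A = 19.9·0.03 + 3.3·0.36 + 126·0.41 + 126·0.51 + 96.7·0.13 + 18.1·0.01 = 130.457 m^2.
Volume V = 14 × 9 × 3 = 378 m³.
RT60 = 0.161 · V / A = 0.161 × 378 / 130.457 = 0.466 s.

0.466 sec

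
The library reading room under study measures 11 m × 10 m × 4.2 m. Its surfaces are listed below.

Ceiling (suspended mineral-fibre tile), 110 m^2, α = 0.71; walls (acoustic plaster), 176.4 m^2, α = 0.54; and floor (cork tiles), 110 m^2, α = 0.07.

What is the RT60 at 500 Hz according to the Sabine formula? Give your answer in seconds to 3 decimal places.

0.411 seconds

Total absorption A = 110×0.71 + 176.4×0.54 + 110×0.07
  = 78.100 + 95.256 + 7.700 = 181.056 m^2 sabins.
Volume V = 11 × 10 × 4.2 = 462 m³.
T = 0.161 V/A = 0.161·462/181.056 = 0.411 s.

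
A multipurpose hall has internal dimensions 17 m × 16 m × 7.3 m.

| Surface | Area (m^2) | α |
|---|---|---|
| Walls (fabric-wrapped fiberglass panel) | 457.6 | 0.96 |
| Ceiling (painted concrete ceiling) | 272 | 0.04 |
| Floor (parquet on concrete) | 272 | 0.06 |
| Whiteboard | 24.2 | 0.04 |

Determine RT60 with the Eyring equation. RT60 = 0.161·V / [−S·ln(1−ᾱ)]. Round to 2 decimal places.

0.51 s

Total surface area S = 457.6 + 272 + 272 + 24.2 = 1025.8 m^2.
Σ(Sᵢαᵢ) = 457.6×0.96 + 272×0.04 + 272×0.06 + 24.2×0.04 = 467.464.
ᾱ = 467.464 / 1025.8 = 0.4557.
Eyring denominator: −S ln(1−ᾱ) = 623.948.
V = 17 × 16 × 7.3 = 1985.6 m³.
RT60 = 0.161 × 1985.6 / 623.948 = 0.51 s.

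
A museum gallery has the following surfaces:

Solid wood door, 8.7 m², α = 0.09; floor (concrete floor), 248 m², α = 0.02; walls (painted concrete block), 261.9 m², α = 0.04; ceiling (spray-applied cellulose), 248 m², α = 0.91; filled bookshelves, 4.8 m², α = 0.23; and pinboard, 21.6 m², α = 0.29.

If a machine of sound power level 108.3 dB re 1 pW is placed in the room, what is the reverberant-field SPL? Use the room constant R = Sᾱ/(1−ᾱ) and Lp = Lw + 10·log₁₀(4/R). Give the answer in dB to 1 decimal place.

A = 249.267 sabins; S = 793.0 m².
ᾱ = 249.267/793.0 = 0.3143; R = Sᾱ/(1−ᾱ) = 249.267/(1−0.3143) = 363.522 m².
Lp = Lw + 10 log₁₀(4/R) = 108.3 -19.58 = 88.7 dB.

88.7 dB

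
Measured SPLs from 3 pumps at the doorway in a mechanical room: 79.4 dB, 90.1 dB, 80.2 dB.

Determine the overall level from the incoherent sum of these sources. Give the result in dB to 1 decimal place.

Sum in the linear (power) domain: Σ 10^(Lᵢ/10) = 10^(79.4/10) + 10^(90.1/10) + 10^(80.2/10) = 1.215e+09.
Combined level = 10 log₁₀(1.215e+09) = 90.8 dB.

90.8 dB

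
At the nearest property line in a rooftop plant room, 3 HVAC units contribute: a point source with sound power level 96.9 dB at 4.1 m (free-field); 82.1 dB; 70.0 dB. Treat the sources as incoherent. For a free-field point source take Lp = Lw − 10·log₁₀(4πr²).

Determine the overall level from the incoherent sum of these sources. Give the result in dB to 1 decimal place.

Source at 4.1 m: Lp = 96.9 − 10·log₁₀(4π·4.1²) = 96.9 − 10·log₁₀(211.241) = 73.7 dB.
Sum in the linear (power) domain: Σ 10^(Lᵢ/10) = 10^(73.7/10) + 10^(82.1/10) + 10^(70.0/10) = 1.956e+08.
L_total = 10·log₁₀(1.956e+08) = 82.9 dB.

82.9 dB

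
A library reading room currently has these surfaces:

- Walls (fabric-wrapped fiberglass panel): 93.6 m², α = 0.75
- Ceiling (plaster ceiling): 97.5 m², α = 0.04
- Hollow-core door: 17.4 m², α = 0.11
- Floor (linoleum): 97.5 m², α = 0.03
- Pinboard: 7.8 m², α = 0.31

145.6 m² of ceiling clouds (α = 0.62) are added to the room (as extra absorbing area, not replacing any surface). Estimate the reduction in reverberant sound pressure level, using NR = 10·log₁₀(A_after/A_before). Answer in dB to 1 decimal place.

3.2 dB

Equivalent absorption area: A_before = 93.6×0.75 + 97.5×0.04 + 17.4×0.11 + 97.5×0.03 + 7.8×0.31 = 81.357 m².
Treatment contributes 145.6·0.62 = 90.272 sabins.
A_after = 81.357 + 90.272 = 171.629 sabins.
Reduction = 10 log₁₀(A_after/A_before) = 10 log₁₀(2.1096) = 3.2 dB.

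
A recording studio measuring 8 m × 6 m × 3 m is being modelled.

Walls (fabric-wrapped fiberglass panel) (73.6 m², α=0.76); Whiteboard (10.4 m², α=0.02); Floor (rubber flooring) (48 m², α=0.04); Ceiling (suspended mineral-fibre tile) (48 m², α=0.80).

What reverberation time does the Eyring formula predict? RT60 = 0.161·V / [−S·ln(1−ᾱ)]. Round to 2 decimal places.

S = Σ Sᵢ = 180.0 m².
Σ(Sᵢαᵢ) = 73.6×0.76 + 10.4×0.02 + 48×0.04 + 48×0.80 = 96.464.
ᾱ = 96.464 / 180.0 = 0.5359.
−S·ln(1−ᾱ) = −180.0 × ln(1 − 0.5359) = 138.178.
V = 8 × 6 × 3 = 144 m³.
T = 0.161·V/[−S·ln(1−ᾱ)] = 0.161·144/138.178 = 0.17 s.

0.17 seconds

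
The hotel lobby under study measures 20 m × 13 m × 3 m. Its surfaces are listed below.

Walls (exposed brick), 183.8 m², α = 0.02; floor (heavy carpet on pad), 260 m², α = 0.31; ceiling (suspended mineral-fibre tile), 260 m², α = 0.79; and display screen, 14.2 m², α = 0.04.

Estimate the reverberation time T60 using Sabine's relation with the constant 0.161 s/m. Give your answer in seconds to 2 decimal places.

0.43 seconds

A = Σ Sᵢαᵢ = 183.8*0.02 + 260*0.31 + 260*0.79 + 14.2*0.04 = 290.244 sabins.
V = 20·13·3 = 780 m³.
T = 0.161 V/A = 0.161·780/290.244 = 0.43 s.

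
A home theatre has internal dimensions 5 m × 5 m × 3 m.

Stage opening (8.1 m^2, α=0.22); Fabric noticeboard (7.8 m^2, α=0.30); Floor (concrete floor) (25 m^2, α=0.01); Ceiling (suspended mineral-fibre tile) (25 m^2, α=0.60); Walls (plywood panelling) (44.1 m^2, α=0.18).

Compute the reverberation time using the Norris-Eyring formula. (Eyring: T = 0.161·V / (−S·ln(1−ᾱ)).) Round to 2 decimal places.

S = Σ Sᵢ = 110.0 m^2.
Absorption A = 8.1×0.22 + 7.8×0.30 + 25×0.01 + 25×0.60 + 44.1×0.18 = 27.310 sabins.
ᾱ = 27.310 / 110.0 = 0.2483.
−S·ln(1−ᾱ) = −110.0 × ln(1 − 0.2483) = 31.396.
V = 5 × 5 × 3 = 75 m³.
RT60 = 0.161 × 75 / 31.396 = 0.38 s.

0.38 s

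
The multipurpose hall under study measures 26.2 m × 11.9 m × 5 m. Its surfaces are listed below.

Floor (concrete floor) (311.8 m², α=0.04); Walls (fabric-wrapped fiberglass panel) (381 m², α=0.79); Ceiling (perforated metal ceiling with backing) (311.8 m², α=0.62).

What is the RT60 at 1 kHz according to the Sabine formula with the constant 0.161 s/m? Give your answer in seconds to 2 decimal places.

0.50 sec

Equivalent absorption area: A = 311.8*0.04 + 381*0.79 + 311.8*0.62 = 506.778 m².
V = 26.2·11.9·5 = 1558.9 m³.
RT60 = 0.161 · V / A = 0.161 × 1558.9 / 506.778 = 0.50 s.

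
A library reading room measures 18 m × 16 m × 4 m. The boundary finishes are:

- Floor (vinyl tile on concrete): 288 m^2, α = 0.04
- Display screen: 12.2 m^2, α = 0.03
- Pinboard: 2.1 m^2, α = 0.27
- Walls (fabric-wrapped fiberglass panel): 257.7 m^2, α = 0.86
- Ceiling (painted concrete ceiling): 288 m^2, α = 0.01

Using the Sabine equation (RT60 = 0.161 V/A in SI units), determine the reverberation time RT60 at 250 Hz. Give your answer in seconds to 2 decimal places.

0.78 s

A = Σ Sᵢαᵢ = 288×0.04 + 12.2×0.03 + 2.1×0.27 + 257.7×0.86 + 288×0.01 = 236.955 sabins.
V = 18·16·4 = 1152 m³.
T = 0.161 V/A = 0.161·1152/236.955 = 0.78 s.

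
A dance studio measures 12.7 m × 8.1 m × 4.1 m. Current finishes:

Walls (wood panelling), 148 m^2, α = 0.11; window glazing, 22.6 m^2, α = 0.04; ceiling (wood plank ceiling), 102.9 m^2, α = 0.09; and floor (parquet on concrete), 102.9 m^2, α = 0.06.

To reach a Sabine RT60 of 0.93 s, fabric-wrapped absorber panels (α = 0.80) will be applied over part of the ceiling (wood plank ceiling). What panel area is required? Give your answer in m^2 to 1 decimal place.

56.9

Total absorption A₁ = 148*0.11 + 22.6*0.04 + 102.9*0.09 + 102.9*0.06
  = 16.280 + 0.904 + 9.261 + 6.174 = 32.619 m^2 sabins.
V = 421.767 m³. Target absorption A₂ = 0.161 × 421.767 / 0.93 = 73.016 sabins.
ΔA needed = 73.016 − 32.619 = 40.397 sabins.
Net gain per m^2: Δα = 0.80 − 0.09 = 0.71.
Area = ΔA/Δα = 40.397/0.71 = 56.9 m^2.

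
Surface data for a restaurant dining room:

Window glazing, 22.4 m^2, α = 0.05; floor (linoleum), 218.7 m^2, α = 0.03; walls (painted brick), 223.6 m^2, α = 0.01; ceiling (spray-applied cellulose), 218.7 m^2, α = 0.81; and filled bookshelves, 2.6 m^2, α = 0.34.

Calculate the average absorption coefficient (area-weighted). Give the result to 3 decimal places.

S = Σ Sᵢ = 22.4 + 218.7 + 223.6 + 218.7 + 2.6 = 686.0 m^2.
A = 22.4·0.05 + 218.7·0.03 + 223.6·0.01 + 218.7·0.81 + 2.6·0.34 = 187.948 sabins.
ᾱ = 187.948 / 686.0 = 0.274.

0.274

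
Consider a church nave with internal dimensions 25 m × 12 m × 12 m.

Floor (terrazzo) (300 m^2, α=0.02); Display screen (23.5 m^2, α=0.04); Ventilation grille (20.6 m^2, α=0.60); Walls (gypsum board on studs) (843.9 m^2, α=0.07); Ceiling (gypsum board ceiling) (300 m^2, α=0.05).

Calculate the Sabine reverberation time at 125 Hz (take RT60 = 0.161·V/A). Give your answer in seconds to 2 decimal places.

A = Σ Sᵢαᵢ = 300*0.02 + 23.5*0.04 + 20.6*0.60 + 843.9*0.07 + 300*0.05 = 93.373 sabins.
V = 25·12·12 = 3600 m³.
RT60 = 0.161 · V / A = 0.161 × 3600 / 93.373 = 6.21 s.

6.21 sec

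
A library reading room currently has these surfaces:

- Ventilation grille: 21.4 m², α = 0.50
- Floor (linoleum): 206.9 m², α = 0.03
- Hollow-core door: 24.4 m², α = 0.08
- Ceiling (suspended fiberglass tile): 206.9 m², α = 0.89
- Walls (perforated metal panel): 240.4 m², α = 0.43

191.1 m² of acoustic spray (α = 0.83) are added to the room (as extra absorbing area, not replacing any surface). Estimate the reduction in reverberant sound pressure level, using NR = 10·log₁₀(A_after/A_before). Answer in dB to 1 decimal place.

1.8 dB

Summing Sᵢαᵢ: 10.700 + 6.207 + 1.952 + 184.141 + 103.372 → A_before = 306.372 sabins.
Treatment contributes 191.1·0.83 = 158.613 sabins.
New total A_after = 464.985 sabins.
Reduction = 10 log₁₀(A_after/A_before) = 10 log₁₀(1.5177) = 1.8 dB.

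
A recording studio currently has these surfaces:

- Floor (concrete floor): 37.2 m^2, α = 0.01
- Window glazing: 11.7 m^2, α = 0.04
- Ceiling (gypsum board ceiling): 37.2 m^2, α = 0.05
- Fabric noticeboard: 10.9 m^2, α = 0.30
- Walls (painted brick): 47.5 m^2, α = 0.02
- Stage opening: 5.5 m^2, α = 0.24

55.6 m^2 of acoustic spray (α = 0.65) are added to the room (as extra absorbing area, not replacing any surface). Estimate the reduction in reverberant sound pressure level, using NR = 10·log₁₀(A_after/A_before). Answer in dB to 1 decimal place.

Total absorption A_before = 37.2*0.01 + 11.7*0.04 + 37.2*0.05 + 10.9*0.30 + 47.5*0.02 + 5.5*0.24
  = 0.372 + 0.468 + 1.860 + 3.270 + 0.950 + 1.320 = 8.240 m^2 sabins.
Added absorption = 55.6 × 0.65 = 36.140 sabins.
New total A_after = 44.380 sabins.
NR = 10·log₁₀(44.380/8.240) = 7.3 dB.

7.3 dB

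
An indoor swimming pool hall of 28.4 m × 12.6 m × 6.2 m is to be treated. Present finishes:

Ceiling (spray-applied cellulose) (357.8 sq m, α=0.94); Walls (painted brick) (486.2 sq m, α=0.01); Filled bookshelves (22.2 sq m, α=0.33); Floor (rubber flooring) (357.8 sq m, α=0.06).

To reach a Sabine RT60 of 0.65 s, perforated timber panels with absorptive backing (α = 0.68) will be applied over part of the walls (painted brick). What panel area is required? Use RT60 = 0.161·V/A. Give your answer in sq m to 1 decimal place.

Equivalent absorption area: A₁ = 357.8×0.94 + 486.2×0.01 + 22.2×0.33 + 357.8×0.06 = 369.988 sq m.
V = 2218.608 m³. Target absorption A₂ = 0.161 × 2218.608 / 0.65 = 549.532 sabins.
ΔA needed = 549.532 − 369.988 = 179.544 sabins.
Each sq m of panel replacing the walls (painted brick) adds (0.68 − 0.01) = 0.67 sabins.
Panel area = 179.544 / 0.67 = 268.0 sq m.

268.0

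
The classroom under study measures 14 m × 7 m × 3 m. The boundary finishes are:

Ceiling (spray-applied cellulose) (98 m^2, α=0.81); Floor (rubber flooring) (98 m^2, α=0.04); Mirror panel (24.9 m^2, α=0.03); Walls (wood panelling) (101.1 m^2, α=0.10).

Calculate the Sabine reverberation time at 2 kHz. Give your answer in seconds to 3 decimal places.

A = Σ Sᵢαᵢ = 98·0.81 + 98·0.04 + 24.9·0.03 + 101.1·0.10 = 94.157 sabins.
Room volume: 294 m³.
Sabine: RT60 = 0.161 × 294 / 94.157 = 0.503 s.

0.503 sec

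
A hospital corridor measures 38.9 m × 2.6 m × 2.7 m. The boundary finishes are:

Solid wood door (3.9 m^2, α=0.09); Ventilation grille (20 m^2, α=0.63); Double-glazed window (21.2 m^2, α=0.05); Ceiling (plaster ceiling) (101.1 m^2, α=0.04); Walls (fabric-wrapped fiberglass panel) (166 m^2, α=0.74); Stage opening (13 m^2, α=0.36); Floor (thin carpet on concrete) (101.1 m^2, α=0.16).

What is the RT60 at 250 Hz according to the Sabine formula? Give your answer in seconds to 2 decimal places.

0.27 seconds

Summing Sᵢαᵢ: 0.351 + 12.600 + 1.060 + 4.044 + 122.840 + 4.680 + 16.176 → A = 161.751 sabins.
Room volume: 273.078 m³.
Sabine: RT60 = 0.161 × 273.078 / 161.751 = 0.27 s.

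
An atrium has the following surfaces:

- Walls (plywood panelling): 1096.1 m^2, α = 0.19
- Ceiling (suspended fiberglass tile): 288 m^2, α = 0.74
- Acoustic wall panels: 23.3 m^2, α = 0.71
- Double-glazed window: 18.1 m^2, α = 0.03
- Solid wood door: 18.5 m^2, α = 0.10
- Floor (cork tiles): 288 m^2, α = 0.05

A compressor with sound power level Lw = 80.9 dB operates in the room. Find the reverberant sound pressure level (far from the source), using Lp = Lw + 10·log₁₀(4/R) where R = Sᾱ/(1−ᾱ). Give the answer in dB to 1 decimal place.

A = 454.715 sabins; S = 1732.0 m^2.
ᾱ = 454.715/1732.0 = 0.2625; R = Sᾱ/(1−ᾱ) = 454.715/(1−0.2625) = 616.563 m^2.
Lp = Lw + 10 log₁₀(4/R) = 80.9 -21.88 = 59.0 dB.

59.0 dB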